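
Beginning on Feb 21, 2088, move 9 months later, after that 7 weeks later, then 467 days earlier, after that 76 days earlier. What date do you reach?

Advancing 9 months from February 21, 2088:
month 2 + 9 = 11 → November 2088.
Day 21 is valid in November, giving November 21, 2088.
Adding 7 weeks (= 49 days) from November 21, 2088:
November has 30 days, so 30 − 21 = 9 days remain after November 21, 2088; 49 − 9 = 40 left.
December 2088 has 31 days: 40 − 31 = 9 left.
9 days into January 2089 → January 9, 2089.
Counting back 467 days from January 9, 2089:
Going back 9 days from January 9, 2089 reaches the end of the previous month; 467 − 9 = 458 left.
December 2088 has 31 days: 458 − 31 = 427 left.
November 2088 has 30 days: 427 − 30 = 397 left.
October 2088 has 31 days: 397 − 31 = 366 left.
September 2088 has 30 days: 366 − 30 = 336 left.
August 2088 has 31 days: 336 − 31 = 305 left.
July 2088 has 31 days: 305 − 31 = 274 left.
June 2088 has 30 days: 274 − 30 = 244 left.
May 2088 has 31 days: 244 − 31 = 213 left.
April 2088 has 30 days: 213 − 30 = 183 left.
March 2088 has 31 days: 183 − 31 = 152 left.
February 2088 has 29 days (2088 is a leap year): 152 − 29 = 123 left.
January 2088 has 31 days: 123 − 31 = 92 left.
December 2087 has 31 days: 92 − 31 = 61 left.
November 2087 has 30 days: 61 − 30 = 31 left.
October 2087 has 31 days: 31 − 31 = 0 left.
September 2087 has 30 days; 30 − 0 = 30 → September 30, 2087.
Counting back 76 days from September 30, 2087:
Going back 30 days from September 30, 2087 reaches the end of the previous month; 76 − 30 = 46 left.
August 2087 has 31 days: 46 − 31 = 15 left.
July 2087 has 31 days; 31 − 15 = 16 → July 16, 2087.

July 16, 2087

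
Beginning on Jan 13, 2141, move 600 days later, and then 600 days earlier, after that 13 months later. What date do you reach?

February 13, 2142

Adding 600 days from January 13, 2141:
January has 31 days, so 31 − 13 = 18 days remain after January 13, 2141; 600 − 18 = 582 left.
February 2141 has 28 days (2141 is not a leap year): 582 − 28 = 554 left.
March 2141 has 31 days: 554 − 31 = 523 left.
April 2141 has 30 days: 523 − 30 = 493 left.
May 2141 has 31 days: 493 − 31 = 462 left.
June 2141 has 30 days: 462 − 30 = 432 left.
July 2141 has 31 days: 432 − 31 = 401 left.
August 2141 has 31 days: 401 − 31 = 370 left.
September 2141 has 30 days: 370 − 30 = 340 left.
October 2141 has 31 days: 340 − 31 = 309 left.
November 2141 has 30 days: 309 − 30 = 279 left.
December 2141 has 31 days: 279 − 31 = 248 left.
January 2142 has 31 days: 248 − 31 = 217 left.
February 2142 has 28 days (2142 is not a leap year): 217 − 28 = 189 left.
March 2142 has 31 days: 189 − 31 = 158 left.
April 2142 has 30 days: 158 − 30 = 128 left.
May 2142 has 31 days: 128 − 31 = 97 left.
June 2142 has 30 days: 97 − 30 = 67 left.
July 2142 has 31 days: 67 − 31 = 36 left.
August 2142 has 31 days: 36 − 31 = 5 left.
5 days into September 2142 → September 5, 2142.
Counting back 600 days from September 5, 2142:
Going back 5 days from September 5, 2142 reaches the end of the previous month; 600 − 5 = 595 left.
August 2142 has 31 days: 595 − 31 = 564 left.
July 2142 has 31 days: 564 − 31 = 533 left.
June 2142 has 30 days: 533 − 30 = 503 left.
May 2142 has 31 days: 503 − 31 = 472 left.
April 2142 has 30 days: 472 − 30 = 442 left.
March 2142 has 31 days: 442 − 31 = 411 left.
February 2142 has 28 days (2142 is not a leap year): 411 − 28 = 383 left.
January 2142 has 31 days: 383 − 31 = 352 left.
December 2141 has 31 days: 352 − 31 = 321 left.
November 2141 has 30 days: 321 − 30 = 291 left.
October 2141 has 31 days: 291 − 31 = 260 left.
September 2141 has 30 days: 260 − 30 = 230 left.
August 2141 has 31 days: 230 − 31 = 199 left.
July 2141 has 31 days: 199 − 31 = 168 left.
June 2141 has 30 days: 168 − 30 = 138 left.
May 2141 has 31 days: 138 − 31 = 107 left.
April 2141 has 30 days: 107 − 30 = 77 left.
March 2141 has 31 days: 77 − 31 = 46 left.
February 2141 has 28 days (2141 is not a leap year): 46 − 28 = 18 left.
January 2141 has 31 days; 31 − 18 = 13 → January 13, 2141.
Adding 13 months from January 13, 2141:
month 1 + 13 = 14, which is month 2 of year 2142 → February 2142.
Day 13 is valid in February, giving February 13, 2142.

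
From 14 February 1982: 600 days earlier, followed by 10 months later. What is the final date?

Subtracting 600 days from February 14, 1982:
Going back 14 days from February 14, 1982 reaches the end of the previous month; 600 − 14 = 586 left.
January 1982 has 31 days: 586 − 31 = 555 left.
December 1981 has 31 days: 555 − 31 = 524 left.
November 1981 has 30 days: 524 − 30 = 494 left.
October 1981 has 31 days: 494 − 31 = 463 left.
September 1981 has 30 days: 463 − 30 = 433 left.
August 1981 has 31 days: 433 − 31 = 402 left.
July 1981 has 31 days: 402 − 31 = 371 left.
June 1981 has 30 days: 371 − 30 = 341 left.
May 1981 has 31 days: 341 − 31 = 310 left.
April 1981 has 30 days: 310 − 30 = 280 left.
March 1981 has 31 days: 280 − 31 = 249 left.
February 1981 has 28 days (1981 is not a leap year): 249 − 28 = 221 left.
January 1981 has 31 days: 221 − 31 = 190 left.
December 1980 has 31 days: 190 − 31 = 159 left.
November 1980 has 30 days: 159 − 30 = 129 left.
October 1980 has 31 days: 129 − 31 = 98 left.
September 1980 has 30 days: 98 − 30 = 68 left.
August 1980 has 31 days: 68 − 31 = 37 left.
July 1980 has 31 days: 37 − 31 = 6 left.
June 1980 has 30 days; 30 − 6 = 24 → June 24, 1980.
Advancing 10 months from June 24, 1980:
month 6 + 10 = 16, which is month 4 of year 1981 → April 1981.
Day 24 is valid in April, giving April 24, 1981.

April 24, 1981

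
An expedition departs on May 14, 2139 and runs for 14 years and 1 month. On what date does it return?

Adding 14 years and 1 month from May 14, 2139.
+14 years → 2153; month 5 + 1 = 6 → June 2153.
Day 14 is valid in June, giving June 14, 2153.

June 14, 2153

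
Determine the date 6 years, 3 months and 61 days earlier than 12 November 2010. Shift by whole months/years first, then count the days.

Going back 6 years, 3 months and 61 days from November 12, 2010: first the month/year part, then the days.
-6 years → 2004; month 11 − 3 = 8 → August 2004.
Day 12 is valid in August, giving August 12, 2004.
Now subtract 61 days from August 12, 2004.
Going back 12 days from August 12, 2004 reaches the end of the previous month; 61 − 12 = 49 left.
July 2004 has 31 days: 49 − 31 = 18 left.
June 2004 has 30 days; 30 − 18 = 12 → June 12, 2004.

June 12, 2004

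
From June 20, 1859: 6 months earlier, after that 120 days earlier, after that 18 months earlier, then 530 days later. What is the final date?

Counting back 6 months from June 20, 1859:
month 6 − 6 = 0, which is month 12 of year 1858 → December 1858.
Day 20 is valid in December, giving December 20, 1858.
Subtracting 120 days from December 20, 1858:
Going back 20 days from December 20, 1858 reaches the end of the previous month; 120 − 20 = 100 left.
November 1858 has 30 days: 100 − 30 = 70 left.
October 1858 has 31 days: 70 − 31 = 39 left.
September 1858 has 30 days: 39 − 30 = 9 left.
August 1858 has 31 days; 31 − 9 = 22 → August 22, 1858.
Counting back 18 months from August 22, 1858:
month 8 − 18 = -10, which is month 2 of year 1857 → February 1857.
Day 22 is valid in February, giving February 22, 1857.
Adding 530 days from February 22, 1857:
February has 28 days, so 28 − 22 = 6 days remain after February 22, 1857; 530 − 6 = 524 left.
March 1857 has 31 days: 524 − 31 = 493 left.
April 1857 has 30 days: 493 − 30 = 463 left.
May 1857 has 31 days: 463 − 31 = 432 left.
June 1857 has 30 days: 432 − 30 = 402 left.
July 1857 has 31 days: 402 − 31 = 371 left.
August 1857 has 31 days: 371 − 31 = 340 left.
September 1857 has 30 days: 340 − 30 = 310 left.
October 1857 has 31 days: 310 − 31 = 279 left.
November 1857 has 30 days: 279 − 30 = 249 left.
December 1857 has 31 days: 249 − 31 = 218 left.
January 1858 has 31 days: 218 − 31 = 187 left.
February 1858 has 28 days (1858 is not a leap year): 187 − 28 = 159 left.
March 1858 has 31 days: 159 − 31 = 128 left.
April 1858 has 30 days: 128 − 30 = 98 left.
May 1858 has 31 days: 98 − 31 = 67 left.
June 1858 has 30 days: 67 − 30 = 37 left.
July 1858 has 31 days: 37 − 31 = 6 left.
6 days into August 1858 → August 6, 1858.

August 6, 1858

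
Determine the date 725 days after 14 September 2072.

September 9, 2074

Advancing 725 days from September 14, 2072.
September has 30 days, so 30 − 14 = 16 days remain after September 14, 2072; 725 − 16 = 709 left.
October 2072 has 31 days: 709 − 31 = 678 left.
November 2072 has 30 days: 678 − 30 = 648 left.
December 2072 has 31 days: 648 − 31 = 617 left.
January 2073 has 31 days: 617 − 31 = 586 left.
February 2073 has 28 days (2073 is not a leap year): 586 − 28 = 558 left.
March 2073 has 31 days: 558 − 31 = 527 left.
April 2073 has 30 days: 527 − 30 = 497 left.
May 2073 has 31 days: 497 − 31 = 466 left.
June 2073 has 30 days: 466 − 30 = 436 left.
July 2073 has 31 days: 436 − 31 = 405 left.
August 2073 has 31 days: 405 − 31 = 374 left.
September 2073 has 30 days: 374 − 30 = 344 left.
October 2073 has 31 days: 344 − 31 = 313 left.
November 2073 has 30 days: 313 − 30 = 283 left.
December 2073 has 31 days: 283 − 31 = 252 left.
January 2074 has 31 days: 252 − 31 = 221 left.
February 2074 has 28 days (2074 is not a leap year): 221 − 28 = 193 left.
March 2074 has 31 days: 193 − 31 = 162 left.
April 2074 has 30 days: 162 − 30 = 132 left.
May 2074 has 31 days: 132 − 31 = 101 left.
June 2074 has 30 days: 101 − 30 = 71 left.
July 2074 has 31 days: 71 − 31 = 40 left.
August 2074 has 31 days: 40 − 31 = 9 left.
9 days into September 2074 → September 9, 2074.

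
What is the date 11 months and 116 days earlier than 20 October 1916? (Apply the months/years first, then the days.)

July 27, 1915

Going back 11 months and 116 days from October 20, 1916: first the month/year part, then the days.
month 10 − 11 = -1, which is month 11 of year 1915 → November 1915.
Day 20 is valid in November, giving November 20, 1915.
Now subtract 116 days from November 20, 1915.
Going back 20 days from November 20, 1915 reaches the end of the previous month; 116 − 20 = 96 left.
October 1915 has 31 days: 96 − 31 = 65 left.
September 1915 has 30 days: 65 − 30 = 35 left.
August 1915 has 31 days: 35 − 31 = 4 left.
July 1915 has 31 days; 31 − 4 = 27 → July 27, 1915.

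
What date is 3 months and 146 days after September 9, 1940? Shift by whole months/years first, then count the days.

Advancing 3 months and 146 days from September 9, 1940: first the month/year part, then the days.
month 9 + 3 = 12 → December 1940.
Day 9 is valid in December, giving December 9, 1940.
Now add 146 days from December 9, 1940.
December has 31 days, so 31 − 9 = 22 days remain after December 9, 1940; 146 − 22 = 124 left.
January 1941 has 31 days: 124 − 31 = 93 left.
February 1941 has 28 days (1941 is not a leap year): 93 − 28 = 65 left.
March 1941 has 31 days: 65 − 31 = 34 left.
April 1941 has 30 days: 34 − 30 = 4 left.
4 days into May 1941 → May 4, 1941.

May 4, 1941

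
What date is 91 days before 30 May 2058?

Counting back 91 days from May 30, 2058.
Going back 30 days from May 30, 2058 reaches the end of the previous month; 91 − 30 = 61 left.
April 2058 has 30 days: 61 − 30 = 31 left.
March 2058 has 31 days: 31 − 31 = 0 left.
February 2058 has 28 days; 28 − 0 = 28 → February 28, 2058.

February 28, 2058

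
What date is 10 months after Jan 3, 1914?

Advancing 10 months from January 3, 1914.
month 1 + 10 = 11 → November 1914.
Day 3 is valid in November, giving November 3, 1914.

November 3, 1914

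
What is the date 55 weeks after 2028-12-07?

December 27, 2029

Advancing 55 weeks = 385 days from December 7, 2028.
December has 31 days, so 31 − 7 = 24 days remain after December 7, 2028; 385 − 24 = 361 left.
January 2029 has 31 days: 361 − 31 = 330 left.
February 2029 has 28 days (2029 is not a leap year): 330 − 28 = 302 left.
March 2029 has 31 days: 302 − 31 = 271 left.
April 2029 has 30 days: 271 − 30 = 241 left.
May 2029 has 31 days: 241 − 31 = 210 left.
June 2029 has 30 days: 210 − 30 = 180 left.
July 2029 has 31 days: 180 − 31 = 149 left.
August 2029 has 31 days: 149 − 31 = 118 left.
September 2029 has 30 days: 118 − 30 = 88 left.
October 2029 has 31 days: 88 − 31 = 57 left.
November 2029 has 30 days: 57 − 30 = 27 left.
27 days into December 2029 → December 27, 2029.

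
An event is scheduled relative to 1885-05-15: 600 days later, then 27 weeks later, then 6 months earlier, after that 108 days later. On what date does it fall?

Advancing 600 days from May 15, 1885:
May has 31 days, so 31 − 15 = 16 days remain after May 15, 1885; 600 − 16 = 584 left.
June 1885 has 30 days: 584 − 30 = 554 left.
July 1885 has 31 days: 554 − 31 = 523 left.
August 1885 has 31 days: 523 − 31 = 492 left.
September 1885 has 30 days: 492 − 30 = 462 left.
October 1885 has 31 days: 462 − 31 = 431 left.
November 1885 has 30 days: 431 − 30 = 401 left.
December 1885 has 31 days: 401 − 31 = 370 left.
January 1886 has 31 days: 370 − 31 = 339 left.
February 1886 has 28 days (1886 is not a leap year): 339 − 28 = 311 left.
March 1886 has 31 days: 311 − 31 = 280 left.
April 1886 has 30 days: 280 − 30 = 250 left.
May 1886 has 31 days: 250 − 31 = 219 left.
June 1886 has 30 days: 219 − 30 = 189 left.
July 1886 has 31 days: 189 − 31 = 158 left.
August 1886 has 31 days: 158 − 31 = 127 left.
September 1886 has 30 days: 127 − 30 = 97 left.
October 1886 has 31 days: 97 − 31 = 66 left.
November 1886 has 30 days: 66 − 30 = 36 left.
December 1886 has 31 days: 36 − 31 = 5 left.
5 days into January 1887 → January 5, 1887.
Counting forward 27 weeks (= 189 days) from January 5, 1887:
January has 31 days, so 31 − 5 = 26 days remain after January 5, 1887; 189 − 26 = 163 left.
February 1887 has 28 days (1887 is not a leap year): 163 − 28 = 135 left.
March 1887 has 31 days: 135 − 31 = 104 left.
April 1887 has 30 days: 104 − 30 = 74 left.
May 1887 has 31 days: 74 − 31 = 43 left.
June 1887 has 30 days: 43 − 30 = 13 left.
13 days into July 1887 → July 13, 1887.
Subtracting 6 months from July 13, 1887:
month 7 − 6 = 1 → January 1887.
Day 13 is valid in January, giving January 13, 1887.
Advancing 108 days from January 13, 1887:
January has 31 days, so 31 − 13 = 18 days remain after January 13, 1887; 108 − 18 = 90 left.
February 1887 has 28 days (1887 is not a leap year): 90 − 28 = 62 left.
March 1887 has 31 days: 62 − 31 = 31 left.
April 1887 has 30 days: 31 − 30 = 1 left.
1 day into May 1887 → May 1, 1887.

May 1, 1887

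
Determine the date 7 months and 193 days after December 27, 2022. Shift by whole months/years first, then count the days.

Advancing 7 months and 193 days from December 27, 2022: first the month/year part, then the days.
month 12 + 7 = 19, which is month 7 of year 2023 → July 2023.
Day 27 is valid in July, giving July 27, 2023.
Now add 193 days from July 27, 2023.
July has 31 days, so 31 − 27 = 4 days remain after July 27, 2023; 193 − 4 = 189 left.
August 2023 has 31 days: 189 − 31 = 158 left.
September 2023 has 30 days: 158 − 30 = 128 left.
October 2023 has 31 days: 128 − 31 = 97 left.
November 2023 has 30 days: 97 − 30 = 67 left.
December 2023 has 31 days: 67 − 31 = 36 left.
January 2024 has 31 days: 36 − 31 = 5 left.
5 days into February 2024 → February 5, 2024.

February 5, 2024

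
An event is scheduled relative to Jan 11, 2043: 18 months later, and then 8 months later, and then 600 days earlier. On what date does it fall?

Adding 18 months from January 11, 2043:
month 1 + 18 = 19, which is month 7 of year 2044 → July 2044.
Day 11 is valid in July, giving July 11, 2044.
Advancing 8 months from July 11, 2044:
month 7 + 8 = 15, which is month 3 of year 2045 → March 2045.
Day 11 is valid in March, giving March 11, 2045.
Counting back 600 days from March 11, 2045:
Going back 11 days from March 11, 2045 reaches the end of the previous month; 600 − 11 = 589 left.
February 2045 has 28 days (2045 is not a leap year): 589 − 28 = 561 left.
January 2045 has 31 days: 561 − 31 = 530 left.
December 2044 has 31 days: 530 − 31 = 499 left.
November 2044 has 30 days: 499 − 30 = 469 left.
October 2044 has 31 days: 469 − 31 = 438 left.
September 2044 has 30 days: 438 − 30 = 408 left.
August 2044 has 31 days: 408 − 31 = 377 left.
July 2044 has 31 days: 377 − 31 = 346 left.
June 2044 has 30 days: 346 − 30 = 316 left.
May 2044 has 31 days: 316 − 31 = 285 left.
April 2044 has 30 days: 285 − 30 = 255 left.
March 2044 has 31 days: 255 − 31 = 224 left.
February 2044 has 29 days (2044 is a leap year): 224 − 29 = 195 left.
January 2044 has 31 days: 195 − 31 = 164 left.
December 2043 has 31 days: 164 − 31 = 133 left.
November 2043 has 30 days: 133 − 30 = 103 left.
October 2043 has 31 days: 103 − 31 = 72 left.
September 2043 has 30 days: 72 − 30 = 42 left.
August 2043 has 31 days: 42 − 31 = 11 left.
July 2043 has 31 days; 31 − 11 = 20 → July 20, 2043.

July 20, 2043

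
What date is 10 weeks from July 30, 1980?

Counting forward 10 weeks = 70 days from July 30, 1980.
July has 31 days, so 31 − 30 = 1 day remains after July 30, 1980; 70 − 1 = 69 left.
August 1980 has 31 days: 69 − 31 = 38 left.
September 1980 has 30 days: 38 − 30 = 8 left.
8 days into October 1980 → October 8, 1980.

October 8, 1980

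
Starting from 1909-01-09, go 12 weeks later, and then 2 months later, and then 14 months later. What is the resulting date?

Adding 12 weeks (= 84 days) from January 9, 1909:
January has 31 days, so 31 − 9 = 22 days remain after January 9, 1909; 84 − 22 = 62 left.
February 1909 has 28 days (1909 is not a leap year): 62 − 28 = 34 left.
March 1909 has 31 days: 34 − 31 = 3 left.
3 days into April 1909 → April 3, 1909.
Adding 2 months from April 3, 1909:
month 4 + 2 = 6 → June 1909.
Day 3 is valid in June, giving June 3, 1909.
Advancing 14 months from June 3, 1909:
month 6 + 14 = 20, which is month 8 of year 1910 → August 1910.
Day 3 is valid in August, giving August 3, 1910.

August 3, 1910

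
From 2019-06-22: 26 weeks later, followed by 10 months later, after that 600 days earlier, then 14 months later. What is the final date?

May 1, 2020

Adding 26 weeks (= 182 days) from June 22, 2019:
June has 30 days, so 30 − 22 = 8 days remain after June 22, 2019; 182 − 8 = 174 left.
July 2019 has 31 days: 174 − 31 = 143 left.
August 2019 has 31 days: 143 − 31 = 112 left.
September 2019 has 30 days: 112 − 30 = 82 left.
October 2019 has 31 days: 82 − 31 = 51 left.
November 2019 has 30 days: 51 − 30 = 21 left.
21 days into December 2019 → December 21, 2019.
Adding 10 months from December 21, 2019:
month 12 + 10 = 22, which is month 10 of year 2020 → October 2020.
Day 21 is valid in October, giving October 21, 2020.
Counting back 600 days from October 21, 2020:
Going back 21 days from October 21, 2020 reaches the end of the previous month; 600 − 21 = 579 left.
September 2020 has 30 days: 579 − 30 = 549 left.
August 2020 has 31 days: 549 − 31 = 518 left.
July 2020 has 31 days: 518 − 31 = 487 left.
June 2020 has 30 days: 487 − 30 = 457 left.
May 2020 has 31 days: 457 − 31 = 426 left.
April 2020 has 30 days: 426 − 30 = 396 left.
March 2020 has 31 days: 396 − 31 = 365 left.
February 2020 has 29 days (2020 is a leap year): 365 − 29 = 336 left.
January 2020 has 31 days: 336 − 31 = 305 left.
December 2019 has 31 days: 305 − 31 = 274 left.
November 2019 has 30 days: 274 − 30 = 244 left.
October 2019 has 31 days: 244 − 31 = 213 left.
September 2019 has 30 days: 213 − 30 = 183 left.
August 2019 has 31 days: 183 − 31 = 152 left.
July 2019 has 31 days: 152 − 31 = 121 left.
June 2019 has 30 days: 121 − 30 = 91 left.
May 2019 has 31 days: 91 − 31 = 60 left.
April 2019 has 30 days: 60 − 30 = 30 left.
March 2019 has 31 days; 31 − 30 = 1 → March 1, 2019.
Counting forward 14 months from March 1, 2019:
month 3 + 14 = 17, which is month 5 of year 2020 → May 2020.
Day 1 is valid in May, giving May 1, 2020.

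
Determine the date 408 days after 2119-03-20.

Adding 408 days from March 20, 2119.
March has 31 days, so 31 − 20 = 11 days remain after March 20, 2119; 408 − 11 = 397 left.
April 2119 has 30 days: 397 − 30 = 367 left.
May 2119 has 31 days: 367 − 31 = 336 left.
June 2119 has 30 days: 336 − 30 = 306 left.
July 2119 has 31 days: 306 − 31 = 275 left.
August 2119 has 31 days: 275 − 31 = 244 left.
September 2119 has 30 days: 244 − 30 = 214 left.
October 2119 has 31 days: 214 − 31 = 183 left.
November 2119 has 30 days: 183 − 30 = 153 left.
December 2119 has 31 days: 153 − 31 = 122 left.
January 2120 has 31 days: 122 − 31 = 91 left.
February 2120 has 29 days (2120 is a leap year): 91 − 29 = 62 left.
March 2120 has 31 days: 62 − 31 = 31 left.
April 2120 has 30 days: 31 − 30 = 1 left.
1 day into May 2120 → May 1, 2120.

May 1, 2120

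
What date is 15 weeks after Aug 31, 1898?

December 14, 1898

Adding 15 weeks = 105 days from August 31, 1898.
August has 31 days, so 31 − 31 = 0 days remain after August 31, 1898; 105 − 0 = 105 left.
September 1898 has 30 days: 105 − 30 = 75 left.
October 1898 has 31 days: 75 − 31 = 44 left.
November 1898 has 30 days: 44 − 30 = 14 left.
14 days into December 1898 → December 14, 1898.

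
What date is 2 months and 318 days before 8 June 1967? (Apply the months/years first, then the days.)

Counting back 2 months and 318 days from June 8, 1967: first the month/year part, then the days.
month 6 − 2 = 4 → April 1967.
Day 8 is valid in April, giving April 8, 1967.
Now subtract 318 days from April 8, 1967.
Going back 8 days from April 8, 1967 reaches the end of the previous month; 318 − 8 = 310 left.
March 1967 has 31 days: 310 − 31 = 279 left.
February 1967 has 28 days (1967 is not a leap year): 279 − 28 = 251 left.
January 1967 has 31 days: 251 − 31 = 220 left.
December 1966 has 31 days: 220 − 31 = 189 left.
November 1966 has 30 days: 189 − 30 = 159 left.
October 1966 has 31 days: 159 − 31 = 128 left.
September 1966 has 30 days: 128 − 30 = 98 left.
August 1966 has 31 days: 98 − 31 = 67 left.
July 1966 has 31 days: 67 − 31 = 36 left.
June 1966 has 30 days: 36 − 30 = 6 left.
May 1966 has 31 days; 31 − 6 = 25 → May 25, 1966.

May 25, 1966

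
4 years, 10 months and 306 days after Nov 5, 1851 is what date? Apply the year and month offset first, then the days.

Adding 4 years, 10 months and 306 days from November 5, 1851: first the month/year part, then the days.
+4 years → 1855; month 11 + 10 = 21, which is month 9 of year 1856 → September 1856.
Day 5 is valid in September, giving September 5, 1856.
Now add 306 days from September 5, 1856.
September has 30 days, so 30 − 5 = 25 days remain after September 5, 1856; 306 − 25 = 281 left.
October 1856 has 31 days: 281 − 31 = 250 left.
November 1856 has 30 days: 250 − 30 = 220 left.
December 1856 has 31 days: 220 − 31 = 189 left.
January 1857 has 31 days: 189 − 31 = 158 left.
February 1857 has 28 days (1857 is not a leap year): 158 − 28 = 130 left.
March 1857 has 31 days: 130 − 31 = 99 left.
April 1857 has 30 days: 99 − 30 = 69 left.
May 1857 has 31 days: 69 − 31 = 38 left.
June 1857 has 30 days: 38 − 30 = 8 left.
8 days into July 1857 → July 8, 1857.

July 8, 1857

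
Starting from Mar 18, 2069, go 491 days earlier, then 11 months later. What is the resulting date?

Subtracting 491 days from March 18, 2069:
Going back 18 days from March 18, 2069 reaches the end of the previous month; 491 − 18 = 473 left.
February 2069 has 28 days (2069 is not a leap year): 473 − 28 = 445 left.
January 2069 has 31 days: 445 − 31 = 414 left.
December 2068 has 31 days: 414 − 31 = 383 left.
November 2068 has 30 days: 383 − 30 = 353 left.
October 2068 has 31 days: 353 − 31 = 322 left.
September 2068 has 30 days: 322 − 30 = 292 left.
August 2068 has 31 days: 292 − 31 = 261 left.
July 2068 has 31 days: 261 − 31 = 230 left.
June 2068 has 30 days: 230 − 30 = 200 left.
May 2068 has 31 days: 200 − 31 = 169 left.
April 2068 has 30 days: 169 − 30 = 139 left.
March 2068 has 31 days: 139 − 31 = 108 left.
February 2068 has 29 days (2068 is a leap year): 108 − 29 = 79 left.
January 2068 has 31 days: 79 − 31 = 48 left.
December 2067 has 31 days: 48 − 31 = 17 left.
November 2067 has 30 days; 30 − 17 = 13 → November 13, 2067.
Adding 11 months from November 13, 2067:
month 11 + 11 = 22, which is month 10 of year 2068 → October 2068.
Day 13 is valid in October, giving October 13, 2068.

October 13, 2068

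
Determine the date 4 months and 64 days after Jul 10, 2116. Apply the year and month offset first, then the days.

Adding 4 months and 64 days from July 10, 2116: first the month/year part, then the days.
month 7 + 4 = 11 → November 2116.
Day 10 is valid in November, giving November 10, 2116.
Now add 64 days from November 10, 2116.
November has 30 days, so 30 − 10 = 20 days remain after November 10, 2116; 64 − 20 = 44 left.
December 2116 has 31 days: 44 − 31 = 13 left.
13 days into January 2117 → January 13, 2117.

January 13, 2117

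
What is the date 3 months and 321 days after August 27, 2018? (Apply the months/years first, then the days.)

Advancing 3 months and 321 days from August 27, 2018: first the month/year part, then the days.
month 8 + 3 = 11 → November 2018.
Day 27 is valid in November, giving November 27, 2018.
Now add 321 days from November 27, 2018.
November has 30 days, so 30 − 27 = 3 days remain after November 27, 2018; 321 − 3 = 318 left.
December 2018 has 31 days: 318 − 31 = 287 left.
January 2019 has 31 days: 287 − 31 = 256 left.
February 2019 has 28 days (2019 is not a leap year): 256 − 28 = 228 left.
March 2019 has 31 days: 228 − 31 = 197 left.
April 2019 has 30 days: 197 − 30 = 167 left.
May 2019 has 31 days: 167 − 31 = 136 left.
June 2019 has 30 days: 136 − 30 = 106 left.
July 2019 has 31 days: 106 − 31 = 75 left.
August 2019 has 31 days: 75 − 31 = 44 left.
September 2019 has 30 days: 44 − 30 = 14 left.
14 days into October 2019 → October 14, 2019.

October 14, 2019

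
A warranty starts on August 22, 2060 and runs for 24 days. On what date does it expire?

Advancing 24 days from August 22, 2060.
August has 31 days, so 31 − 22 = 9 days remain after August 22, 2060; 24 − 9 = 15 left.
15 days into September 2060 → September 15, 2060.

September 15, 2060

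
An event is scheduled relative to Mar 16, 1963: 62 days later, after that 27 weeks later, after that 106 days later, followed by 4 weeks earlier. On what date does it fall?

February 8, 1964

Adding 62 days from March 16, 1963:
March has 31 days, so 31 − 16 = 15 days remain after March 16, 1963; 62 − 15 = 47 left.
April 1963 has 30 days: 47 − 30 = 17 left.
17 days into May 1963 → May 17, 1963.
Advancing 27 weeks (= 189 days) from May 17, 1963:
May has 31 days, so 31 − 17 = 14 days remain after May 17, 1963; 189 − 14 = 175 left.
June 1963 has 30 days: 175 − 30 = 145 left.
July 1963 has 31 days: 145 − 31 = 114 left.
August 1963 has 31 days: 114 − 31 = 83 left.
September 1963 has 30 days: 83 − 30 = 53 left.
October 1963 has 31 days: 53 − 31 = 22 left.
22 days into November 1963 → November 22, 1963.
Counting forward 106 days from November 22, 1963:
November has 30 days, so 30 − 22 = 8 days remain after November 22, 1963; 106 − 8 = 98 left.
December 1963 has 31 days: 98 − 31 = 67 left.
January 1964 has 31 days: 67 − 31 = 36 left.
February 1964 has 29 days (1964 is a leap year): 36 − 29 = 7 left.
7 days into March 1964 → March 7, 1964.
Counting back 4 weeks (= 28 days) from March 7, 1964:
Going back 7 days from March 7, 1964 reaches the end of the previous month; 28 − 7 = 21 left.
February 1964 has 29 days; 29 − 21 = 8 → February 8, 1964.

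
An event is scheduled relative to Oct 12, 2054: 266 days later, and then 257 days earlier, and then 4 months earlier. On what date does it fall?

June 21, 2054

Advancing 266 days from October 12, 2054:
October has 31 days, so 31 − 12 = 19 days remain after October 12, 2054; 266 − 19 = 247 left.
November 2054 has 30 days: 247 − 30 = 217 left.
December 2054 has 31 days: 217 − 31 = 186 left.
January 2055 has 31 days: 186 − 31 = 155 left.
February 2055 has 28 days (2055 is not a leap year): 155 − 28 = 127 left.
March 2055 has 31 days: 127 − 31 = 96 left.
April 2055 has 30 days: 96 − 30 = 66 left.
May 2055 has 31 days: 66 − 31 = 35 left.
June 2055 has 30 days: 35 − 30 = 5 left.
5 days into July 2055 → July 5, 2055.
Subtracting 257 days from July 5, 2055:
Going back 5 days from July 5, 2055 reaches the end of the previous month; 257 − 5 = 252 left.
June 2055 has 30 days: 252 − 30 = 222 left.
May 2055 has 31 days: 222 − 31 = 191 left.
April 2055 has 30 days: 191 − 30 = 161 left.
March 2055 has 31 days: 161 − 31 = 130 left.
February 2055 has 28 days (2055 is not a leap year): 130 − 28 = 102 left.
January 2055 has 31 days: 102 − 31 = 71 left.
December 2054 has 31 days: 71 − 31 = 40 left.
November 2054 has 30 days: 40 − 30 = 10 left.
October 2054 has 31 days; 31 − 10 = 21 → October 21, 2054.
Subtracting 4 months from October 21, 2054:
month 10 − 4 = 6 → June 2054.
Day 21 is valid in June, giving June 21, 2054.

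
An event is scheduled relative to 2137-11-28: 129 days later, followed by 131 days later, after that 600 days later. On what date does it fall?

Counting forward 129 days from November 28, 2137:
November has 30 days, so 30 − 28 = 2 days remain after November 28, 2137; 129 − 2 = 127 left.
December 2137 has 31 days: 127 − 31 = 96 left.
January 2138 has 31 days: 96 − 31 = 65 left.
February 2138 has 28 days (2138 is not a leap year): 65 − 28 = 37 left.
March 2138 has 31 days: 37 − 31 = 6 left.
6 days into April 2138 → April 6, 2138.
Counting forward 131 days from April 6, 2138:
April has 30 days, so 30 − 6 = 24 days remain after April 6, 2138; 131 − 24 = 107 left.
May 2138 has 31 days: 107 − 31 = 76 left.
June 2138 has 30 days: 76 − 30 = 46 left.
July 2138 has 31 days: 46 − 31 = 15 left.
15 days into August 2138 → August 15, 2138.
Advancing 600 days from August 15, 2138:
August has 31 days, so 31 − 15 = 16 days remain after August 15, 2138; 600 − 16 = 584 left.
September 2138 has 30 days: 584 − 30 = 554 left.
October 2138 has 31 days: 554 − 31 = 523 left.
November 2138 has 30 days: 523 − 30 = 493 left.
December 2138 has 31 days: 493 − 31 = 462 left.
January 2139 has 31 days: 462 − 31 = 431 left.
February 2139 has 28 days (2139 is not a leap year): 431 − 28 = 403 left.
March 2139 has 31 days: 403 − 31 = 372 left.
April 2139 has 30 days: 372 − 30 = 342 left.
May 2139 has 31 days: 342 − 31 = 311 left.
June 2139 has 30 days: 311 − 30 = 281 left.
July 2139 has 31 days: 281 − 31 = 250 left.
August 2139 has 31 days: 250 − 31 = 219 left.
September 2139 has 30 days: 219 − 30 = 189 left.
October 2139 has 31 days: 189 − 31 = 158 left.
November 2139 has 30 days: 158 − 30 = 128 left.
December 2139 has 31 days: 128 − 31 = 97 left.
January 2140 has 31 days: 97 − 31 = 66 left.
February 2140 has 29 days (2140 is a leap year): 66 − 29 = 37 left.
March 2140 has 31 days: 37 − 31 = 6 left.
6 days into April 2140 → April 6, 2140.

April 6, 2140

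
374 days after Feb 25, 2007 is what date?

March 5, 2008

Advancing 374 days from February 25, 2007.
February has 28 days, so 28 − 25 = 3 days remain after February 25, 2007; 374 − 3 = 371 left.
March 2007 has 31 days: 371 − 31 = 340 left.
April 2007 has 30 days: 340 − 30 = 310 left.
May 2007 has 31 days: 310 − 31 = 279 left.
June 2007 has 30 days: 279 − 30 = 249 left.
July 2007 has 31 days: 249 − 31 = 218 left.
August 2007 has 31 days: 218 − 31 = 187 left.
September 2007 has 30 days: 187 − 30 = 157 left.
October 2007 has 31 days: 157 − 31 = 126 left.
November 2007 has 30 days: 126 − 30 = 96 left.
December 2007 has 31 days: 96 − 31 = 65 left.
January 2008 has 31 days: 65 − 31 = 34 left.
February 2008 has 29 days (2008 is a leap year): 34 − 29 = 5 left.
5 days into March 2008 → March 5, 2008.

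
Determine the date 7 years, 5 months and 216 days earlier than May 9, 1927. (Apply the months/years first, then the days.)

Going back 7 years, 5 months and 216 days from May 9, 1927: first the month/year part, then the days.
-7 years → 1920; month 5 − 5 = 0, which is month 12 of year 1919 → December 1919.
Day 9 is valid in December, giving December 9, 1919.
Now subtract 216 days from December 9, 1919.
Going back 9 days from December 9, 1919 reaches the end of the previous month; 216 − 9 = 207 left.
November 1919 has 30 days: 207 − 30 = 177 left.
October 1919 has 31 days: 177 − 31 = 146 left.
September 1919 has 30 days: 146 − 30 = 116 left.
August 1919 has 31 days: 116 − 31 = 85 left.
July 1919 has 31 days: 85 − 31 = 54 left.
June 1919 has 30 days: 54 − 30 = 24 left.
May 1919 has 31 days; 31 − 24 = 7 → May 7, 1919.

May 7, 1919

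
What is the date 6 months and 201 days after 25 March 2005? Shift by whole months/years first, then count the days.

Advancing 6 months and 201 days from March 25, 2005: first the month/year part, then the days.
month 3 + 6 = 9 → September 2005.
Day 25 is valid in September, giving September 25, 2005.
Now add 201 days from September 25, 2005.
September has 30 days, so 30 − 25 = 5 days remain after September 25, 2005; 201 − 5 = 196 left.
October 2005 has 31 days: 196 − 31 = 165 left.
November 2005 has 30 days: 165 − 30 = 135 left.
December 2005 has 31 days: 135 − 31 = 104 left.
January 2006 has 31 days: 104 − 31 = 73 left.
February 2006 has 28 days (2006 is not a leap year): 73 − 28 = 45 left.
March 2006 has 31 days: 45 − 31 = 14 left.
14 days into April 2006 → April 14, 2006.

April 14, 2006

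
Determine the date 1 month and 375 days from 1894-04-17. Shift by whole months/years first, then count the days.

May 27, 1895

Counting forward 1 month and 375 days from April 17, 1894: first the month/year part, then the days.
month 4 + 1 = 5 → May 1894.
Day 17 is valid in May, giving May 17, 1894.
Now add 375 days from May 17, 1894.
May has 31 days, so 31 − 17 = 14 days remain after May 17, 1894; 375 − 14 = 361 left.
June 1894 has 30 days: 361 − 30 = 331 left.
July 1894 has 31 days: 331 − 31 = 300 left.
August 1894 has 31 days: 300 − 31 = 269 left.
September 1894 has 30 days: 269 − 30 = 239 left.
October 1894 has 31 days: 239 − 31 = 208 left.
November 1894 has 30 days: 208 − 30 = 178 left.
December 1894 has 31 days: 178 − 31 = 147 left.
January 1895 has 31 days: 147 − 31 = 116 left.
February 1895 has 28 days (1895 is not a leap year): 116 − 28 = 88 left.
March 1895 has 31 days: 88 − 31 = 57 left.
April 1895 has 30 days: 57 − 30 = 27 left.
27 days into May 1895 → May 27, 1895.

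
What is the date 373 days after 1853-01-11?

January 19, 1854

Adding 373 days from January 11, 1853.
January has 31 days, so 31 − 11 = 20 days remain after January 11, 1853; 373 − 20 = 353 left.
February 1853 has 28 days (1853 is not a leap year): 353 − 28 = 325 left.
March 1853 has 31 days: 325 − 31 = 294 left.
April 1853 has 30 days: 294 − 30 = 264 left.
May 1853 has 31 days: 264 − 31 = 233 left.
June 1853 has 30 days: 233 − 30 = 203 left.
July 1853 has 31 days: 203 − 31 = 172 left.
August 1853 has 31 days: 172 − 31 = 141 left.
September 1853 has 30 days: 141 − 30 = 111 left.
October 1853 has 31 days: 111 − 31 = 80 left.
November 1853 has 30 days: 80 − 30 = 50 left.
December 1853 has 31 days: 50 − 31 = 19 left.
19 days into January 1854 → January 19, 1854.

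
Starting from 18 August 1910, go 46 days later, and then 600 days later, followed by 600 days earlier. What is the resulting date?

October 3, 1910

Advancing 46 days from August 18, 1910:
August has 31 days, so 31 − 18 = 13 days remain after August 18, 1910; 46 − 13 = 33 left.
September 1910 has 30 days: 33 − 30 = 3 left.
3 days into October 1910 → October 3, 1910.
Adding 600 days from October 3, 1910:
October has 31 days, so 31 − 3 = 28 days remain after October 3, 1910; 600 − 28 = 572 left.
November 1910 has 30 days: 572 − 30 = 542 left.
December 1910 has 31 days: 542 − 31 = 511 left.
January 1911 has 31 days: 511 − 31 = 480 left.
February 1911 has 28 days (1911 is not a leap year): 480 − 28 = 452 left.
March 1911 has 31 days: 452 − 31 = 421 left.
April 1911 has 30 days: 421 − 30 = 391 left.
May 1911 has 31 days: 391 − 31 = 360 left.
June 1911 has 30 days: 360 − 30 = 330 left.
July 1911 has 31 days: 330 − 31 = 299 left.
August 1911 has 31 days: 299 − 31 = 268 left.
September 1911 has 30 days: 268 − 30 = 238 left.
October 1911 has 31 days: 238 − 31 = 207 left.
November 1911 has 30 days: 207 − 30 = 177 left.
December 1911 has 31 days: 177 − 31 = 146 left.
January 1912 has 31 days: 146 − 31 = 115 left.
February 1912 has 29 days (1912 is a leap year): 115 − 29 = 86 left.
March 1912 has 31 days: 86 − 31 = 55 left.
April 1912 has 30 days: 55 − 30 = 25 left.
25 days into May 1912 → May 25, 1912.
Counting back 600 days from May 25, 1912:
Going back 25 days from May 25, 1912 reaches the end of the previous month; 600 − 25 = 575 left.
April 1912 has 30 days: 575 − 30 = 545 left.
March 1912 has 31 days: 545 − 31 = 514 left.
February 1912 has 29 days (1912 is a leap year): 514 − 29 = 485 left.
January 1912 has 31 days: 485 − 31 = 454 left.
December 1911 has 31 days: 454 − 31 = 423 left.
November 1911 has 30 days: 423 − 30 = 393 left.
October 1911 has 31 days: 393 − 31 = 362 left.
September 1911 has 30 days: 362 − 30 = 332 left.
August 1911 has 31 days: 332 − 31 = 301 left.
July 1911 has 31 days: 301 − 31 = 270 left.
June 1911 has 30 days: 270 − 30 = 240 left.
May 1911 has 31 days: 240 − 31 = 209 left.
April 1911 has 30 days: 209 − 30 = 179 left.
March 1911 has 31 days: 179 − 31 = 148 left.
February 1911 has 28 days (1911 is not a leap year): 148 − 28 = 120 left.
January 1911 has 31 days: 120 − 31 = 89 left.
December 1910 has 31 days: 89 − 31 = 58 left.
November 1910 has 30 days: 58 − 30 = 28 left.
October 1910 has 31 days; 31 − 28 = 3 → October 3, 1910.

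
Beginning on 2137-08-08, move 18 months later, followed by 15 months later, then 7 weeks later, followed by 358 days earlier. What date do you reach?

July 4, 2139

Counting forward 18 months from August 8, 2137:
month 8 + 18 = 26, which is month 2 of year 2139 → February 2139.
Day 8 is valid in February, giving February 8, 2139.
Counting forward 15 months from February 8, 2139:
month 2 + 15 = 17, which is month 5 of year 2140 → May 2140.
Day 8 is valid in May, giving May 8, 2140.
Counting forward 7 weeks (= 49 days) from May 8, 2140:
May has 31 days, so 31 − 8 = 23 days remain after May 8, 2140; 49 − 23 = 26 left.
26 days into June 2140 → June 26, 2140.
Going back 358 days from June 26, 2140:
Going back 26 days from June 26, 2140 reaches the end of the previous month; 358 − 26 = 332 left.
May 2140 has 31 days: 332 − 31 = 301 left.
April 2140 has 30 days: 301 − 30 = 271 left.
March 2140 has 31 days: 271 − 31 = 240 left.
February 2140 has 29 days (2140 is a leap year): 240 − 29 = 211 left.
January 2140 has 31 days: 211 − 31 = 180 left.
December 2139 has 31 days: 180 − 31 = 149 left.
November 2139 has 30 days: 149 − 30 = 119 left.
October 2139 has 31 days: 119 − 31 = 88 left.
September 2139 has 30 days: 88 − 30 = 58 left.
August 2139 has 31 days: 58 − 31 = 27 left.
July 2139 has 31 days; 31 − 27 = 4 → July 4, 2139.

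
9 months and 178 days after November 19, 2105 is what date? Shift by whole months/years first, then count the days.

February 13, 2107

Advancing 9 months and 178 days from November 19, 2105: first the month/year part, then the days.
month 11 + 9 = 20, which is month 8 of year 2106 → August 2106.
Day 19 is valid in August, giving August 19, 2106.
Now add 178 days from August 19, 2106.
August has 31 days, so 31 − 19 = 12 days remain after August 19, 2106; 178 − 12 = 166 left.
September 2106 has 30 days: 166 − 30 = 136 left.
October 2106 has 31 days: 136 − 31 = 105 left.
November 2106 has 30 days: 105 − 30 = 75 left.
December 2106 has 31 days: 75 − 31 = 44 left.
January 2107 has 31 days: 44 − 31 = 13 left.
13 days into February 2107 → February 13, 2107.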